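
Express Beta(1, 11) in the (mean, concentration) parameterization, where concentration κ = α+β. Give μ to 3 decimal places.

κ = α+β = 1+11 = 12; μ = α/κ = 1/12 = 0.083.

μ = 0.083, κ = 12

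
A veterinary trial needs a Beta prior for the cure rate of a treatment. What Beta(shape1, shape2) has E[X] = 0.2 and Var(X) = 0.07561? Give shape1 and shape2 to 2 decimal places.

Let s = shape1+shape2. The Beta variance is μ(1−μ)/(s+1).
So s+1 = μ(1−μ)/σ² = (0.2×0.8)/0.07561 = 0.16/0.07561 = 2.1161, giving s = 1.1161.
Then shape1 = μs = 0.2×1.1161 = 0.22 and shape2 = (1−μ)s = 0.8×1.1161 = 0.89.

shape1 = 0.22, shape2 = 0.89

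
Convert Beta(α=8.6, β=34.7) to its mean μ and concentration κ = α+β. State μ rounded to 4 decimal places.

κ = α+β = 8.6+34.7 = 43.3; μ = α/κ = 8.6/43.3 = 0.1986.

μ = 0.1986, κ = 43.3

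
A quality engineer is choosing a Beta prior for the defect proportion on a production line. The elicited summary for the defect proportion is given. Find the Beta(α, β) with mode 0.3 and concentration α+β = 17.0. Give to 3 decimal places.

Since the density peak of Beta(α,β) is at (α−1)/(α+β−2),
α = 1 + 0.3(17.0−2) = 5.500 and β = 17.0 − 5.500 = 11.500.

α = 5.500, β = 11.500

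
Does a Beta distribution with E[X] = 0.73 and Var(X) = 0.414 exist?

The Beta variance bound is σ² < μ(1−μ).
Here μ(1−μ) = 0.73×0.27 = 0.1971, and 0.414 ≥ 0.1971.

No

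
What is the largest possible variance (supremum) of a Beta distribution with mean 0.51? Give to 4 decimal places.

0.2499

For fixed mean μ the Beta variance is μ(1−μ)/(α+β+1), increasing as α+β decreases.
Its least upper bound (not attained) is μ(1−μ) = 0.51·0.49 = 0.2499.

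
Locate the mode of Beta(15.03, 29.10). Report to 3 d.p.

The density x^(α−1)(1−x)^(β−1) is maximised at (α−1)/(α+β−2) = 14.03/42.13 = 0.333.

0.333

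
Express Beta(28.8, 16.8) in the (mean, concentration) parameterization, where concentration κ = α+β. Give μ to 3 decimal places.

κ = α+β = 28.8+16.8 = 45.6; μ = α/κ = 28.8/45.6 = 0.632.

μ = 0.632, κ = 45.6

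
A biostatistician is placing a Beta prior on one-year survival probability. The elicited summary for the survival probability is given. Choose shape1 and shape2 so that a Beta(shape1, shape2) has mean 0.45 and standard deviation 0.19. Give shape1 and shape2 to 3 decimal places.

σ² = 0.19² = 0.0361.
With s = shape1+shape2, Var = μ(1−μ)/(s+1), so s+1 = (0.45×0.55)/0.0361 = 6.8560 and s = 5.8560.
shape1 = μs = 2.635, shape2 = (1−μ)s = 3.221.

shape1 = 2.635, shape2 = 3.221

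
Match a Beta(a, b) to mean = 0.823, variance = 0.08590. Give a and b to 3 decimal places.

a = 0.573, b = 0.123

Let s = a+b. The Beta variance is μ(1−μ)/(s+1).
So s+1 = μ(1−μ)/σ² = (0.823×0.177)/0.08590 = 0.145671/0.08590 = 1.6958, giving s = 0.6958.
Then a = μs = 0.823×0.6958 = 0.573 and b = (1−μ)s = 0.177×0.6958 = 0.123.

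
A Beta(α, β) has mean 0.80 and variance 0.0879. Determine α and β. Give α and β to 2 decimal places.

α = 0.66, β = 0.16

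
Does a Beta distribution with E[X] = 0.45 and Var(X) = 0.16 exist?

A Beta with mean μ has variance μ(1−μ)/(α+β+1) < μ(1−μ).
Here μ(1−μ) = 0.45×0.55 = 0.2475, and 0.16 < 0.2475.

Yes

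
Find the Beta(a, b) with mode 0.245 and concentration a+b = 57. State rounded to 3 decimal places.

a = 14.475, b = 42.525

Since the density peak of Beta(a,b) is at (a−1)/(a+b−2),
a = 1 + 0.245(57−2) = 14.475 and b = 57 − 14.475 = 42.525.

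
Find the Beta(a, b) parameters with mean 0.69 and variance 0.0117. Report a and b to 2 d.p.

a = 11.92, b = 5.36

Write ν = a+b; then a = μν and Var = μ(1−μ)/(ν+1).
ν = μ(1−μ)/Var − 1 = 0.2139/0.0117 − 1 = 17.2821.
a = 0.69·17.2821 = 11.92, b = 0.31·17.2821 = 5.36.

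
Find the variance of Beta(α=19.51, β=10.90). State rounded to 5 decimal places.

0.00732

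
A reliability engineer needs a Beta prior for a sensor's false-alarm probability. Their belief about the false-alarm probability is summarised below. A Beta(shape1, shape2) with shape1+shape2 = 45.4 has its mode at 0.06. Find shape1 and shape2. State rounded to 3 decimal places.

Since the density peak of Beta(shape1,shape2) is at (shape1−1)/(shape1+shape2−2),
shape1 = 1 + 0.06(45.4−2) = 3.604 and shape2 = 45.4 − 3.604 = 41.796.

shape1 = 3.604, shape2 = 41.796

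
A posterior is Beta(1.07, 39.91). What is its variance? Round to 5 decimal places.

0.00061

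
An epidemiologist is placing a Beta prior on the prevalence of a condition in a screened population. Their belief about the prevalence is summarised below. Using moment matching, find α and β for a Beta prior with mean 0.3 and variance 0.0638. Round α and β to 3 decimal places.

Let s = α+β. The Beta variance is μ(1−μ)/(s+1).
So s+1 = μ(1−μ)/σ² = (0.3×0.7)/0.0638 = 0.21/0.0638 = 3.2915, giving s = 2.2915.
Then α = μs = 0.3×2.2915 = 0.687 and β = (1−μ)s = 0.7×2.2915 = 1.604.

α = 0.687, β = 1.604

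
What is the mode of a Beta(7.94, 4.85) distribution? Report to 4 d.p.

The density x^(α−1)(1−x)^(β−1) is maximised at (α−1)/(α+β−2) = 6.94/10.79 = 0.6432.

0.6432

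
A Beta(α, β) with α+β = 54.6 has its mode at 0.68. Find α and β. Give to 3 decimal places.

α = 36.768, β = 17.832

Mode = (α−1)/(κ−2) with κ = α+β, so α−1 = 0.68·52.6 = 35.768.
α = 36.768; β = κ − α = 17.832.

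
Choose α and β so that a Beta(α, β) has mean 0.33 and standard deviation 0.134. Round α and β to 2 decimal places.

α = 3.73, β = 7.58

First σ² = 0.017956. Setting α = μn, β = (1−μ)n with n = α+β,
μ(1−μ)/(n+1) = 0.017956 ⇒ n+1 = 0.2211/0.017956 = 12.3134 ⇒ n = 11.3134.
Hence α = 0.33×11.3134 = 3.73, β = 0.67×11.3134 = 7.58.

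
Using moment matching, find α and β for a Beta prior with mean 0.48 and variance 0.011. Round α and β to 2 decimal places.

α = 10.41, β = 11.28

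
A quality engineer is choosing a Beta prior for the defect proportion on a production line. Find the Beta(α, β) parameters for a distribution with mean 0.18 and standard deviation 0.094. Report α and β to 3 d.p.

α = 2.827, β = 12.878

σ² = 0.094² = 0.008836.
With s = α+β, Var = μ(1−μ)/(s+1), so s+1 = (0.18×0.82)/0.008836 = 16.7044 and s = 15.7044.
α = μs = 2.827, β = (1−μ)s = 12.878.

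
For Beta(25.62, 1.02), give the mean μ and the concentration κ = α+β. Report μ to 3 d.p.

κ = α+β = 25.62+1.02 = 26.64; μ = α/κ = 25.62/26.64 = 0.962.

μ = 0.962, κ = 26.64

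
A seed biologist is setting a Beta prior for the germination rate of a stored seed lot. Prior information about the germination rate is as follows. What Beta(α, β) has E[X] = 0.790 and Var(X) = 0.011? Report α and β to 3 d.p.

α = 11.125, β = 2.957

By moment matching, α+β = μ(1−μ)/σ² − 1 = (0.790·0.210)/0.011 − 1 = 15.0818 − 1 = 14.0818.
Since α/(α+β) = μ, α = 0.790·14.0818 = 11.125 and β = 0.210·14.0818 = 2.957.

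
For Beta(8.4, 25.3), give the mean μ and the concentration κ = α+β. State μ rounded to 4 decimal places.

μ = 0.2493, κ = 33.7

κ = α+β = 8.4+25.3 = 33.7; μ = α/κ = 8.4/33.7 = 0.2493.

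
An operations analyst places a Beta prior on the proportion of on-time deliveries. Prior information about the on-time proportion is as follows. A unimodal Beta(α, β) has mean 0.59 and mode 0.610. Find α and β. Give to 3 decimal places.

Let s = α+β. Mean gives α = μs = 0.59s; mode gives (α−1)/(s−2) = 0.610.
Substituting: 0.59s − 1 = 0.610(s−2) = 0.610s − 1.220, so -0.020s = -0.220 and s = 11.0000.
Then α = 0.59×11.0000 = 6.490 and β = s−α = 4.510.

α = 6.490, β = 4.510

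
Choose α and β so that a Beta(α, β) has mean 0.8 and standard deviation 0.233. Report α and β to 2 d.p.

Variance = 0.233² = 0.054289. The moment-matching identity α+β = μ(1−μ)/Var − 1 gives
α+β = 0.16/0.054289 − 1 = 1.9472, so α = μ·1.9472 = 1.56 and β = (1−μ)·1.9472 = 0.39.

α = 1.56, β = 0.39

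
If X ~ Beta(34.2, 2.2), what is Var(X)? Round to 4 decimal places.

0.0015

Var = αβ/[(α+β)²(α+β+1)] = (34.2×2.2)/(36.4²×37.4) = 75.24/49553.504 = 0.0015.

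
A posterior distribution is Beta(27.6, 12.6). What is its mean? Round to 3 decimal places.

E[X] = α/(α+β) = 27.6/40.2 = 0.687.

0.687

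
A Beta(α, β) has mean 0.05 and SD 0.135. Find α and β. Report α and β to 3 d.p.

α = 0.080, β = 1.526

Variance = 0.135² = 0.018225. The moment-matching identity α+β = μ(1−μ)/Var − 1 gives
α+β = 0.0475/0.018225 − 1 = 1.6063, so α = μ·1.6063 = 0.080 and β = (1−μ)·1.6063 = 1.526.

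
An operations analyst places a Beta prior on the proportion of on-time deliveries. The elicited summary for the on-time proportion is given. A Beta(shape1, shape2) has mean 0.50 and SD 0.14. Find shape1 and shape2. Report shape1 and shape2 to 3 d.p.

First σ² = 0.0196. Setting shape1 = μn, shape2 = (1−μ)n with n = shape1+shape2,
μ(1−μ)/(n+1) = 0.0196 ⇒ n+1 = 0.2500/0.0196 = 12.7551 ⇒ n = 11.7551.
Hence shape1 = 0.50×11.7551 = 5.878, shape2 = 0.50×11.7551 = 5.878.

shape1 = 5.878, shape2 = 5.878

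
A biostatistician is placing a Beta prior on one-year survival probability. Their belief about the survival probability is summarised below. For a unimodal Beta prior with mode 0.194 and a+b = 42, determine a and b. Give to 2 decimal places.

a = 8.76, b = 33.24

Since the density peak of Beta(a,b) is at (a−1)/(a+b−2),
a = 1 + 0.194(42−2) = 8.76 and b = 42 − 8.76 = 33.24.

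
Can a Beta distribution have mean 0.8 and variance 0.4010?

No

For any Beta, Var(X) < E[X]·(1−E[X]).
Here μ(1−μ) = 0.8×0.2 = 0.16, and 0.4010 ≥ 0.16.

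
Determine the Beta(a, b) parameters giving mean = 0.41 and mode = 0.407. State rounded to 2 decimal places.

a = 25.42, b = 36.58

With s = a+b: μ = a/s and mode = (a−1)/(s−2). Eliminating a = μs,
μs − 1 = m(s−2) ⇒ s(μ−m) = 1−2m ⇒ s = 0.186/0.003 = 62.0000.
So a = μs = 25.42, b = (1−μ)s = 36.58.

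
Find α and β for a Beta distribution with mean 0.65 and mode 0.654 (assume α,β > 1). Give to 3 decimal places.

Let s = α+β. Mean gives α = μs = 0.65s; mode gives (α−1)/(s−2) = 0.654.
Substituting: 0.65s − 1 = 0.654(s−2) = 0.654s − 1.308, so -0.004s = -0.308 and s = 77.0000.
Then α = 0.65×77.0000 = 50.050 and β = s−α = 26.950.

α = 50.050, β = 26.950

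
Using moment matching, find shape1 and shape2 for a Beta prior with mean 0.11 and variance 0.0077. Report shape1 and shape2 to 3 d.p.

Let s = shape1+shape2. The Beta variance is μ(1−μ)/(s+1).
So s+1 = μ(1−μ)/σ² = (0.11×0.89)/0.0077 = 0.0979/0.0077 = 12.7143, giving s = 11.7143.
Then shape1 = μs = 0.11×11.7143 = 1.289 and shape2 = (1−μ)s = 0.89×11.7143 = 10.426.

shape1 = 1.289, shape2 = 10.426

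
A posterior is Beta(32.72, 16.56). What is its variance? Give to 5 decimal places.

μ = 32.72/49.28 = 0.663961; Var = μ(1−μ)/(α+β+1) = 0.2231168/50.28 = 0.00444.

0.00444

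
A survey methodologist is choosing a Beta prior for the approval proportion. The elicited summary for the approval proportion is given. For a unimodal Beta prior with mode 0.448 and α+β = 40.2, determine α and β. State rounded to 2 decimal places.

α = 18.11, β = 22.09

For α,β>1 the mode is (α−1)/(α+β−2), so α = mode·(κ−2)+1 = 0.448×38.2+1 = 18.11.
And β = (1−mode)·(κ−2)+1 = 0.552×38.2+1 = 22.09.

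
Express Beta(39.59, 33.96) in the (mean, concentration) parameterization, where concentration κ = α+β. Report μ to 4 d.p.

μ = 0.5383, κ = 73.55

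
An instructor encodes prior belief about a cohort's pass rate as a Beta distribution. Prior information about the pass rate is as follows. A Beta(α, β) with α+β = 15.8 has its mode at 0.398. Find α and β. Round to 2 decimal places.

For α,β>1 the mode is (α−1)/(α+β−2), so α = mode·(κ−2)+1 = 0.398×13.8+1 = 6.49.
And β = (1−mode)·(κ−2)+1 = 0.602×13.8+1 = 9.31.

α = 6.49, β = 9.31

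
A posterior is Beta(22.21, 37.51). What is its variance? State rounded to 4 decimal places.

0.0038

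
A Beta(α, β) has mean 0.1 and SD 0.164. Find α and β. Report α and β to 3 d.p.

α = 0.235, β = 2.112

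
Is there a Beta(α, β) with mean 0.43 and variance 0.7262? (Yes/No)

No

For any Beta, Var(X) < E[X]·(1−E[X]).
Here μ(1−μ) = 0.43×0.57 = 0.2451, and 0.7262 ≥ 0.2451.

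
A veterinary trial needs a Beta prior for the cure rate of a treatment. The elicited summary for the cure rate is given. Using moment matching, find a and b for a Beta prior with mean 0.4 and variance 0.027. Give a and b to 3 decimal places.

a = 3.156, b = 4.733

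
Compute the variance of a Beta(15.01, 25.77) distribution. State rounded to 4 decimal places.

α+β = 40.78 and αβ = 386.8077, so Var = αβ/[(α+β)²(α+β+1)] = 386.8077/69480.490952 = 0.0056.

0.0056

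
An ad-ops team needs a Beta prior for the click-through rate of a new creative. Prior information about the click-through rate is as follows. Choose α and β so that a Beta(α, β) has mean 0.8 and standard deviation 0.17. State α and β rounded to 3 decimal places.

α = 3.629, β = 0.907

Variance = 0.17² = 0.0289. The moment-matching identity α+β = μ(1−μ)/Var − 1 gives
α+β = 0.16/0.0289 − 1 = 4.5363, so α = μ·4.5363 = 3.629 and β = (1−μ)·4.5363 = 0.907.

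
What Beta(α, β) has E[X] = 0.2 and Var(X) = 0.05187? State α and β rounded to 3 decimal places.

α = 0.417, β = 1.668

By moment matching, α+β = μ(1−μ)/σ² − 1 = (0.2·0.8)/0.05187 − 1 = 3.0846 − 1 = 2.0846.
Since α/(α+β) = μ, α = 0.2·2.0846 = 0.417 and β = 0.8·2.0846 = 1.668.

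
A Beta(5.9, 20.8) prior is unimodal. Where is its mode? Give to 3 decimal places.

The density x^(α−1)(1−x)^(β−1) is maximised at (α−1)/(α+β−2) = 4.9/24.7 = 0.198.

0.198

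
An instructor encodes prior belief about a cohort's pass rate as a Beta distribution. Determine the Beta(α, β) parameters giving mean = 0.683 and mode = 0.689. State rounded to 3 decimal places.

α = 43.029, β = 19.971

With s = α+β: μ = α/s and mode = (α−1)/(s−2). Eliminating α = μs,
μs − 1 = m(s−2) ⇒ s(μ−m) = 1−2m ⇒ s = -0.378/-0.006 = 63.0000.
So α = μs = 43.029, β = (1−μ)s = 19.971.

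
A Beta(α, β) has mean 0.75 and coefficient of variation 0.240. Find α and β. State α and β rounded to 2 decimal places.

σ = CV·μ = 0.240×0.75 = 0.18000, so σ² = 0.032400.
s+1 = μ(1−μ)/σ² = 0.1875/0.032400 = 5.7870, so s = α+β = 4.7870.
α = μs = 3.59, β = (1−μ)s = 1.20.

α = 3.59, β = 1.20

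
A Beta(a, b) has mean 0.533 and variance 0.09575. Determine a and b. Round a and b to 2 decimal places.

a = 0.85, b = 0.75

Let s = a+b. The Beta variance is μ(1−μ)/(s+1).
So s+1 = μ(1−μ)/σ² = (0.533×0.467)/0.09575 = 0.248911/0.09575 = 2.5996, giving s = 1.5996.
Then a = μs = 0.533×1.5996 = 0.85 and b = (1−μ)s = 0.467×1.5996 = 0.75.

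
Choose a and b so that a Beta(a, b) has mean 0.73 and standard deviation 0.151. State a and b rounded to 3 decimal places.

First σ² = 0.022801. Setting a = μn, b = (1−μ)n with n = a+b,
μ(1−μ)/(n+1) = 0.022801 ⇒ n+1 = 0.1971/0.022801 = 8.6444 ⇒ n = 7.6444.
Hence a = 0.73×7.6444 = 5.580, b = 0.27×7.6444 = 2.064.

a = 5.580, b = 2.064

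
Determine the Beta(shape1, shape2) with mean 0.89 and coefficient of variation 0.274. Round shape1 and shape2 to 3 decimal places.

shape1 = 0.575, shape2 = 0.071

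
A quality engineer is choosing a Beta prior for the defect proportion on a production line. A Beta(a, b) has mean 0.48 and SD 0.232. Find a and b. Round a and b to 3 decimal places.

Variance = 0.232² = 0.053824. The moment-matching identity a+b = μ(1−μ)/Var − 1 gives
a+b = 0.2496/0.053824 − 1 = 3.6373, so a = μ·3.6373 = 1.746 and b = (1−μ)·3.6373 = 1.891.

a = 1.746, b = 1.891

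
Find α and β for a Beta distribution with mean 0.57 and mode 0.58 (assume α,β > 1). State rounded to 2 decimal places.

α = 9.12, β = 6.88

With s = α+β: μ = α/s and mode = (α−1)/(s−2). Eliminating α = μs,
μs − 1 = m(s−2) ⇒ s(μ−m) = 1−2m ⇒ s = -0.16/-0.01 = 16.0000.
So α = μs = 9.12, β = (1−μ)s = 6.88.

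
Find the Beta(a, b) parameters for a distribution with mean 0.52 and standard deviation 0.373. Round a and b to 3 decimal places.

a = 0.413, b = 0.381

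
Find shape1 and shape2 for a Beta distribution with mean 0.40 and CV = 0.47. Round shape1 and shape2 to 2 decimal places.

Var = (CV·μ)² = (0.47×0.40)² = 0.035344.
shape1+shape2 = μ(1−μ)/Var − 1 = 0.2400/0.035344 − 1 = 5.7904.
Thus shape1 = 0.40·5.7904 = 2.32 and shape2 = 0.60·5.7904 = 3.47.

shape1 = 2.32, shape2 = 3.47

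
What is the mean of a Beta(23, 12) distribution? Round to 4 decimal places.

E[X] = α/(α+β) = 23/35 = 0.6571.

0.6571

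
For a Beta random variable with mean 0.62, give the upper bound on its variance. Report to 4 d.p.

For fixed mean μ the Beta variance is μ(1−μ)/(α+β+1), increasing as α+β decreases.
Its least upper bound (not attained) is μ(1−μ) = 0.62·0.38 = 0.2356.

0.2356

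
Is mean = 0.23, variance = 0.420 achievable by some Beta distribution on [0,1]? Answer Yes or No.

No

A Beta with mean μ has variance μ(1−μ)/(α+β+1) < μ(1−μ).
Here μ(1−μ) = 0.23×0.77 = 0.1771, and 0.420 ≥ 0.1771.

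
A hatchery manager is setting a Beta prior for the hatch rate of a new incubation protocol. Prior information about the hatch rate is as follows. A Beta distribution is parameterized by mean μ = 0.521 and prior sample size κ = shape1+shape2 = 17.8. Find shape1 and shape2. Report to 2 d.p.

shape1 = μκ = 0.521×17.8 = 9.27 and shape2 = (1−μ)κ = 0.479×17.8 = 8.53.

shape1 = 9.27, shape2 = 8.53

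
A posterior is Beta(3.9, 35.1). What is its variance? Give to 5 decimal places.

μ = 3.9/39.0 = 0.100000; Var = μ(1−μ)/(α+β+1) = 0.0900000/40.0 = 0.00225.

0.00225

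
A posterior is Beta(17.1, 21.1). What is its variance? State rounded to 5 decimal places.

Var = αβ/[(α+β)²(α+β+1)] = (17.1×21.1)/(38.2²×39.2) = 360.81/57202.208 = 0.00631.

0.00631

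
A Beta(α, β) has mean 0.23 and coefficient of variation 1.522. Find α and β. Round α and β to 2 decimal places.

α = 0.10, β = 0.34

σ = CV·μ = 1.522×0.23 = 0.35006, so σ² = 0.122542.
s+1 = μ(1−μ)/σ² = 0.1771/0.122542 = 1.4452, so s = α+β = 0.4452.
α = μs = 0.10, β = (1−μ)s = 0.34.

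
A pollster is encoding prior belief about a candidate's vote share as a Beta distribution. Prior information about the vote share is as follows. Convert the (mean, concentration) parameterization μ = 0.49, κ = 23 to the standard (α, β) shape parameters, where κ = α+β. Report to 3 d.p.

α = μκ = 0.49×23 = 11.270 and β = (1−μ)κ = 0.51×23 = 11.730.

α = 11.270, β = 11.730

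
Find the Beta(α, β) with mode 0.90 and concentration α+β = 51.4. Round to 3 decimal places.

α = 45.460, β = 5.940

Mode = (α−1)/(κ−2) with κ = α+β, so α−1 = 0.90·49.4 = 44.460.
α = 45.460; β = κ − α = 5.940.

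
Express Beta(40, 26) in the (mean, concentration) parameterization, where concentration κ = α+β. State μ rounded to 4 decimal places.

μ = 0.6061, κ = 66

κ = α+β = 40+26 = 66; μ = α/κ = 40/66 = 0.6061.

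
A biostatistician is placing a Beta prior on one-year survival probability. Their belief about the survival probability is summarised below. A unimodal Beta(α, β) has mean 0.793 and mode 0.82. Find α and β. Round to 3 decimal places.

α = 18.797, β = 4.907

With s = α+β: μ = α/s and mode = (α−1)/(s−2). Eliminating α = μs,
μs − 1 = m(s−2) ⇒ s(μ−m) = 1−2m ⇒ s = -0.64/-0.027 = 23.7037.
So α = μs = 18.797, β = (1−μ)s = 4.907.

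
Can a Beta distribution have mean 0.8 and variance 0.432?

A Beta with mean μ has variance μ(1−μ)/(α+β+1) < μ(1−μ).
Here μ(1−μ) = 0.8×0.2 = 0.16, and 0.432 ≥ 0.16.

No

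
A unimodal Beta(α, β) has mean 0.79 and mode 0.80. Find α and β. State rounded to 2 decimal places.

Let s = α+β. Mean gives α = μs = 0.79s; mode gives (α−1)/(s−2) = 0.80.
Substituting: 0.79s − 1 = 0.80(s−2) = 0.80s − 1.60, so -0.01s = -0.60 and s = 60.0000.
Then α = 0.79×60.0000 = 47.40 and β = s−α = 12.60.

α = 47.40, β = 12.60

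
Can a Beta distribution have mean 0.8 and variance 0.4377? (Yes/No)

No

The Beta variance bound is σ² < μ(1−μ).
Here μ(1−μ) = 0.8×0.2 = 0.16, and 0.4377 ≥ 0.16.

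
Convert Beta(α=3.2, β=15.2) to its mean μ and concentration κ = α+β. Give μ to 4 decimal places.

μ = 0.1739, κ = 18.4

κ = α+β = 3.2+15.2 = 18.4; μ = α/κ = 3.2/18.4 = 0.1739.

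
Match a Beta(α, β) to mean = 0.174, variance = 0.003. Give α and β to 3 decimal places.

Write ν = α+β; then α = μν and Var = μ(1−μ)/(ν+1).
ν = μ(1−μ)/Var − 1 = 0.143724/0.003 − 1 = 46.9080.
α = 0.174·46.9080 = 8.162, β = 0.826·46.9080 = 38.746.

α = 8.162, β = 38.746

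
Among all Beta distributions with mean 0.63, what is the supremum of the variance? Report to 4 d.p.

0.2331

Var = μ(1−μ)/(α+β+1), which approaches μ(1−μ) as α+β → 0.
So the supremum is μ(1−μ) = 0.63×0.37 = 0.2331.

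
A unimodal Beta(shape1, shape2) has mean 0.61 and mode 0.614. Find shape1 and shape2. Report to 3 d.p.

Let s = shape1+shape2. Mean gives shape1 = μs = 0.61s; mode gives (shape1−1)/(s−2) = 0.614.
Substituting: 0.61s − 1 = 0.614(s−2) = 0.614s − 1.228, so -0.004s = -0.228 and s = 57.0000.
Then shape1 = 0.61×57.0000 = 34.770 and shape2 = s−shape1 = 22.230.

shape1 = 34.770, shape2 = 22.230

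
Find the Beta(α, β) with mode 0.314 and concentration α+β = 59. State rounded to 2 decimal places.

For α,β>1 the mode is (α−1)/(α+β−2), so α = mode·(κ−2)+1 = 0.314×57+1 = 18.90.
And β = (1−mode)·(κ−2)+1 = 0.686×57+1 = 40.10.

α = 18.90, β = 40.10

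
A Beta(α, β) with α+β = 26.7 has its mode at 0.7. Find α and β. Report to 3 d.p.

α = 18.290, β = 8.410

Mode = (α−1)/(κ−2) with κ = α+β, so α−1 = 0.7·24.7 = 17.290.
α = 18.290; β = κ − α = 8.410.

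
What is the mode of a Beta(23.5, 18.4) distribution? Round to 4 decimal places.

With α,β > 1, mode = (α−1)/(α+β−2) = 22.5/39.9 = 0.5639.

0.5639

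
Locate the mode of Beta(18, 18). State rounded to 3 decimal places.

With α,β > 1, mode = (α−1)/(α+β−2) = 17/34 = 0.500.

0.500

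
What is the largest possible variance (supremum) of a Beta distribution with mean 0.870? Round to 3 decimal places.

For fixed mean μ the Beta variance is μ(1−μ)/(α+β+1), increasing as α+β decreases.
Its least upper bound (not attained) is μ(1−μ) = 0.870·0.130 = 0.113.

0.113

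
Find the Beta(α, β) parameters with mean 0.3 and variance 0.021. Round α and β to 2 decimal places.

α = 2.70, β = 6.30

By moment matching, α+β = μ(1−μ)/σ² − 1 = (0.3·0.7)/0.021 − 1 = 10.0000 − 1 = 9.0000.
Since α/(α+β) = μ, α = 0.3·9.0000 = 2.70 and β = 0.7·9.0000 = 6.30.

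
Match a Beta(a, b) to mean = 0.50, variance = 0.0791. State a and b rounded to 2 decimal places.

a = 1.08, b = 1.08

By moment matching, a+b = μ(1−μ)/σ² − 1 = (0.50·0.50)/0.0791 − 1 = 3.1606 − 1 = 2.1606.
Since a/(a+b) = μ, a = 0.50·2.1606 = 1.08 and b = 0.50·2.1606 = 1.08.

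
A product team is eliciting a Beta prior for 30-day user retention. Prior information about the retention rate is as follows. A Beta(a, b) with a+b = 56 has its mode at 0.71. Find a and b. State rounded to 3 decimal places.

Mode = (a−1)/(κ−2) with κ = a+b, so a−1 = 0.71·54 = 38.340.
a = 39.340; b = κ − a = 16.660.

a = 39.340, b = 16.660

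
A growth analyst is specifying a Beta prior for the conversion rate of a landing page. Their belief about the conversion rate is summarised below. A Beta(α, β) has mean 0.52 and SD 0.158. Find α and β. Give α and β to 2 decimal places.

α = 4.68, β = 4.32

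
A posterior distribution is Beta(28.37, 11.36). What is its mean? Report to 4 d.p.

E[X] = α/(α+β) = 28.37/39.73 = 0.7141.

0.7141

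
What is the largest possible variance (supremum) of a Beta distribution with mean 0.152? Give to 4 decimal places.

0.1289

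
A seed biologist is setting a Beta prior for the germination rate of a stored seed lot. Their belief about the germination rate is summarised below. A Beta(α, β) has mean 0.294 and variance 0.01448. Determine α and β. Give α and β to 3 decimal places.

α = 3.920, β = 9.414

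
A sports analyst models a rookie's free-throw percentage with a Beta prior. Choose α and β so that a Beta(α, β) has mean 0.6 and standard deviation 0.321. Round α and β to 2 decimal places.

α = 0.80, β = 0.53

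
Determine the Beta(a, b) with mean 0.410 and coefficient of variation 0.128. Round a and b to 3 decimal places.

σ = CV·μ = 0.128×0.410 = 0.05248, so σ² = 0.002754.
s+1 = μ(1−μ)/σ² = 0.241900/0.002754 = 87.8311, so s = a+b = 86.8311.
a = μs = 35.601, b = (1−μ)s = 51.230.

a = 35.601, b = 51.230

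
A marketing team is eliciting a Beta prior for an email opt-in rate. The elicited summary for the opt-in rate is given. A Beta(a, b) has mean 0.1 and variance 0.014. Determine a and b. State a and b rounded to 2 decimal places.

By moment matching, a+b = μ(1−μ)/σ² − 1 = (0.1·0.9)/0.014 − 1 = 6.4286 − 1 = 5.4286.
Since a/(a+b) = μ, a = 0.1·5.4286 = 0.54 and b = 0.9·5.4286 = 4.89.

a = 0.54, b = 4.89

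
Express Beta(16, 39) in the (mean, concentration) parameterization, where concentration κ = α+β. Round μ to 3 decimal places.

κ = α+β = 16+39 = 55; μ = α/κ = 16/55 = 0.291.

μ = 0.291, κ = 55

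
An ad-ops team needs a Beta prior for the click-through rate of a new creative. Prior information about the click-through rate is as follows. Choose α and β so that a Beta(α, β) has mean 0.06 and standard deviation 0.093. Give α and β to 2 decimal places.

First σ² = 0.008649. Setting α = μn, β = (1−μ)n with n = α+β,
μ(1−μ)/(n+1) = 0.008649 ⇒ n+1 = 0.0564/0.008649 = 6.5210 ⇒ n = 5.5210.
Hence α = 0.06×5.5210 = 0.33, β = 0.94×5.5210 = 5.19.

α = 0.33, β = 5.19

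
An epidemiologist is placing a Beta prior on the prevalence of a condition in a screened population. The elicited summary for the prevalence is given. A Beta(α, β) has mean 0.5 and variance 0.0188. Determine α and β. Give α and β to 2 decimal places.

Let s = α+β. The Beta variance is μ(1−μ)/(s+1).
So s+1 = μ(1−μ)/σ² = (0.5×0.5)/0.0188 = 0.25/0.0188 = 13.2979, giving s = 12.2979.
Then α = μs = 0.5×12.2979 = 6.15 and β = (1−μ)s = 0.5×12.2979 = 6.15.

α = 6.15, β = 6.15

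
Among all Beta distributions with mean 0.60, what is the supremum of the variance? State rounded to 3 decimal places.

0.240

For fixed mean μ the Beta variance is μ(1−μ)/(α+β+1), increasing as α+β decreases.
Its least upper bound (not attained) is μ(1−μ) = 0.60·0.40 = 0.240.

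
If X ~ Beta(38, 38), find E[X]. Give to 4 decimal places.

The Beta mean is α/(α+β) = 38/(38+38) = 0.5000.

0.5000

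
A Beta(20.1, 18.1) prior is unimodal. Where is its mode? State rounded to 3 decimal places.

0.528

The density x^(α−1)(1−x)^(β−1) is maximised at (α−1)/(α+β−2) = 19.1/36.2 = 0.528.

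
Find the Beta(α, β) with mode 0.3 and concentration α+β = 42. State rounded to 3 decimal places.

For α,β>1 the mode is (α−1)/(α+β−2), so α = mode·(κ−2)+1 = 0.3×40+1 = 13.000.
And β = (1−mode)·(κ−2)+1 = 0.7×40+1 = 29.000.

α = 13.000, β = 29.000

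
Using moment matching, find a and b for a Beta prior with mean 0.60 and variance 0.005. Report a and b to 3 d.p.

Write ν = a+b; then a = μν and Var = μ(1−μ)/(ν+1).
ν = μ(1−μ)/Var − 1 = 0.2400/0.005 − 1 = 47.0000.
a = 0.60·47.0000 = 28.200, b = 0.40·47.0000 = 18.800.

a = 28.200, b = 18.800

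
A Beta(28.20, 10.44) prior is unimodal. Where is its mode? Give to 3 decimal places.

With α,β > 1, mode = (α−1)/(α+β−2) = 27.20/36.64 = 0.742.

0.742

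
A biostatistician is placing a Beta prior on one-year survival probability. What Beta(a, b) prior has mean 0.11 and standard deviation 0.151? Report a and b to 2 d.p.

a = 0.36, b = 2.93

First σ² = 0.022801. Setting a = μn, b = (1−μ)n with n = a+b,
μ(1−μ)/(n+1) = 0.022801 ⇒ n+1 = 0.0979/0.022801 = 4.2937 ⇒ n = 3.2937.
Hence a = 0.11×3.2937 = 0.36, b = 0.89×3.2937 = 2.93.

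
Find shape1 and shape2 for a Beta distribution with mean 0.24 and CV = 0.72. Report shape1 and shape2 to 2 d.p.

shape1 = 1.23, shape2 = 3.88

Var = (CV·μ)² = (0.72×0.24)² = 0.029860.
shape1+shape2 = μ(1−μ)/Var − 1 = 0.1824/0.029860 − 1 = 5.1085.
Thus shape1 = 0.24·5.1085 = 1.23 and shape2 = 0.76·5.1085 = 3.88.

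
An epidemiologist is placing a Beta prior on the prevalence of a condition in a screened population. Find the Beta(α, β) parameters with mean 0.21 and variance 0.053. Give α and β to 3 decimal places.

α = 0.447, β = 1.683

Let s = α+β. The Beta variance is μ(1−μ)/(s+1).
So s+1 = μ(1−μ)/σ² = (0.21×0.79)/0.053 = 0.1659/0.053 = 3.1302, giving s = 2.1302.
Then α = μs = 0.21×2.1302 = 0.447 and β = (1−μ)s = 0.79×2.1302 = 1.683.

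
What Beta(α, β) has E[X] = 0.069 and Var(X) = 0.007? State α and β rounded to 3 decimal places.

α = 0.564, β = 7.613

Let s = α+β. The Beta variance is μ(1−μ)/(s+1).
So s+1 = μ(1−μ)/σ² = (0.069×0.931)/0.007 = 0.064239/0.007 = 9.1770, giving s = 8.1770.
Then α = μs = 0.069×8.1770 = 0.564 and β = (1−μ)s = 0.931×8.1770 = 7.613.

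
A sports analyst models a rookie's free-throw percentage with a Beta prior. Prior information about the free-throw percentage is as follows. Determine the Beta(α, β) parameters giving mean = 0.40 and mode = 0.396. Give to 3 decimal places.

α = 20.800, β = 31.200

With s = α+β: μ = α/s and mode = (α−1)/(s−2). Eliminating α = μs,
μs − 1 = m(s−2) ⇒ s(μ−m) = 1−2m ⇒ s = 0.208/0.004 = 52.0000.
So α = μs = 20.800, β = (1−μ)s = 31.200.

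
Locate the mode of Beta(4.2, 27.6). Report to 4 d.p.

0.1074

With α,β > 1, mode = (α−1)/(α+β−2) = 3.2/29.8 = 0.1074.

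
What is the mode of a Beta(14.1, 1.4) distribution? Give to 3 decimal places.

0.970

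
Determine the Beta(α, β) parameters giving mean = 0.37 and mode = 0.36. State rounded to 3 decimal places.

α = 10.360, β = 17.640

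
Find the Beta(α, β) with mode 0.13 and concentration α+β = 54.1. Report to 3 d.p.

α = 7.773, β = 46.327

Since the density peak of Beta(α,β) is at (α−1)/(α+β−2),
α = 1 + 0.13(54.1−2) = 7.773 and β = 54.1 − 7.773 = 46.327.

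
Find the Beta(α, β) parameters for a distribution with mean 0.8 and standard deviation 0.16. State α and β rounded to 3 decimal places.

First σ² = 0.0256. Setting α = μn, β = (1−μ)n with n = α+β,
μ(1−μ)/(n+1) = 0.0256 ⇒ n+1 = 0.16/0.0256 = 6.2500 ⇒ n = 5.2500.
Hence α = 0.8×5.2500 = 4.200, β = 0.2×5.2500 = 1.050.

α = 4.200, β = 1.050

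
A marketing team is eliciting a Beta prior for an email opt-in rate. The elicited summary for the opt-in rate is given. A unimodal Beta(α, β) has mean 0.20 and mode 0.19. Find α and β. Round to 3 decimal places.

With s = α+β: μ = α/s and mode = (α−1)/(s−2). Eliminating α = μs,
μs − 1 = m(s−2) ⇒ s(μ−m) = 1−2m ⇒ s = 0.62/0.01 = 62.0000.
So α = μs = 12.400, β = (1−μ)s = 49.600.

α = 12.400, β = 49.600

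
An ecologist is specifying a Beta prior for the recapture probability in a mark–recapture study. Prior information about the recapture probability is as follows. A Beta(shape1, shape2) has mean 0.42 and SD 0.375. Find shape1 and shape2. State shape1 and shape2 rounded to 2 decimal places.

σ² = 0.375² = 0.140625.
With s = shape1+shape2, Var = μ(1−μ)/(s+1), so s+1 = (0.42×0.58)/0.140625 = 1.7323 and s = 0.7323.
shape1 = μs = 0.31, shape2 = (1−μ)s = 0.42.

shape1 = 0.31, shape2 = 0.42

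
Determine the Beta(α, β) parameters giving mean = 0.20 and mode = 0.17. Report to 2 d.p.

With s = α+β: μ = α/s and mode = (α−1)/(s−2). Eliminating α = μs,
μs − 1 = m(s−2) ⇒ s(μ−m) = 1−2m ⇒ s = 0.66/0.03 = 22.0000.
So α = μs = 4.40, β = (1−μ)s = 17.60.

α = 4.40, β = 17.60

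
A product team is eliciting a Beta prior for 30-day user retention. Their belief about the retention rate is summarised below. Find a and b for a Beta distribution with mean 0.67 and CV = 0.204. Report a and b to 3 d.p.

Var = (CV·μ)² = (0.204×0.67)² = 0.018681.
a+b = μ(1−μ)/Var − 1 = 0.2211/0.018681 − 1 = 10.8353.
Thus a = 0.67·10.8353 = 7.260 and b = 0.33·10.8353 = 3.576.

a = 7.260, b = 3.576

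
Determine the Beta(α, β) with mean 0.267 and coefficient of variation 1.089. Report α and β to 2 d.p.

σ = CV·μ = 1.089×0.267 = 0.29076, so σ² = 0.084543.
s+1 = μ(1−μ)/σ² = 0.195711/0.084543 = 2.3149, so s = α+β = 1.3149.
α = μs = 0.35, β = (1−μ)s = 0.96.

α = 0.35, β = 0.96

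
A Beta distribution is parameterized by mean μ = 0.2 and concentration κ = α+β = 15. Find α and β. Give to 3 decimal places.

α = 3.000, β = 12.000

Split κ in proportion μ : (1−μ): α = 0.2·15 = 3.000, β = 15 − 3.000 = 12.000.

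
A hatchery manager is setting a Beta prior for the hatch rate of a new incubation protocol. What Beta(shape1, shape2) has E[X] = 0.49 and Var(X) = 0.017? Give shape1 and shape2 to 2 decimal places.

shape1 = 6.71, shape2 = 6.99

By moment matching, shape1+shape2 = μ(1−μ)/σ² − 1 = (0.49·0.51)/0.017 − 1 = 14.7000 − 1 = 13.7000.
Since shape1/(shape1+shape2) = μ, shape1 = 0.49·13.7000 = 6.71 and shape2 = 0.51·13.7000 = 6.99.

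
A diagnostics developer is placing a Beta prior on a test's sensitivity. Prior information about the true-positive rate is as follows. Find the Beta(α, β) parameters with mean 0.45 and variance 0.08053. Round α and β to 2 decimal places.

α = 0.93, β = 1.14

Write ν = α+β; then α = μν and Var = μ(1−μ)/(ν+1).
ν = μ(1−μ)/Var − 1 = 0.2475/0.08053 − 1 = 2.0734.
α = 0.45·2.0734 = 0.93, β = 0.55·2.0734 = 1.14.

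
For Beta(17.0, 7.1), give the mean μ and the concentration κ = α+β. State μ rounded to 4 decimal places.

κ = α+β = 17.0+7.1 = 24.1; μ = α/κ = 17.0/24.1 = 0.7054.

μ = 0.7054, κ = 24.1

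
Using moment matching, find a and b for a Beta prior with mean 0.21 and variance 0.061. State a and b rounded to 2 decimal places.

a = 0.36, b = 1.36

By moment matching, a+b = μ(1−μ)/σ² − 1 = (0.21·0.79)/0.061 − 1 = 2.7197 − 1 = 1.7197.
Since a/(a+b) = μ, a = 0.21·1.7197 = 0.36 and b = 0.79·1.7197 = 1.36.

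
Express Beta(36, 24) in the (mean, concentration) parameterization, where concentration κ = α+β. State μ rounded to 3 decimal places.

μ = 0.600, κ = 60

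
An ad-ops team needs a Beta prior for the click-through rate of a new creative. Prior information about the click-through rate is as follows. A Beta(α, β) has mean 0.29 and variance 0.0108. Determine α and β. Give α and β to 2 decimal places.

Write ν = α+β; then α = μν and Var = μ(1−μ)/(ν+1).
ν = μ(1−μ)/Var − 1 = 0.2059/0.0108 − 1 = 18.0648.
α = 0.29·18.0648 = 5.24, β = 0.71·18.0648 = 12.83.

α = 5.24, β = 12.83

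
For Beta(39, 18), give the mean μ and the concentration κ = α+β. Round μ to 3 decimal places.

κ = α+β = 39+18 = 57; μ = α/κ = 39/57 = 0.684.

μ = 0.684, κ = 57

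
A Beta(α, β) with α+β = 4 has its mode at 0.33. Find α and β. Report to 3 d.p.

Since the density peak of Beta(α,β) is at (α−1)/(α+β−2),
α = 1 + 0.33(4−2) = 1.660 and β = 4 − 1.660 = 2.340.

α = 1.660, β = 2.340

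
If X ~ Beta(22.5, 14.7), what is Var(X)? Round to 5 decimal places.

0.00626

μ = 22.5/37.2 = 0.604839; Var = μ(1−μ)/(α+β+1) = 0.2390088/38.2 = 0.00626.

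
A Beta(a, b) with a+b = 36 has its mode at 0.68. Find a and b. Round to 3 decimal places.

Since the density peak of Beta(a,b) is at (a−1)/(a+b−2),
a = 1 + 0.68(36−2) = 24.120 and b = 36 − 24.120 = 11.880.

a = 24.120, b = 11.880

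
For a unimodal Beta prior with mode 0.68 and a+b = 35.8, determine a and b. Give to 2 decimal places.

a = 23.98, b = 11.82

For a,b>1 the mode is (a−1)/(a+b−2), so a = mode·(κ−2)+1 = 0.68×33.8+1 = 23.98.
And b = (1−mode)·(κ−2)+1 = 0.32×33.8+1 = 11.82.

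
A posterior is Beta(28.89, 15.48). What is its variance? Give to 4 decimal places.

Var = αβ/[(α+β)²(α+β+1)] = (28.89×15.48)/(44.37²×45.37) = 447.2172/89319.778353 = 0.0050.

0.0050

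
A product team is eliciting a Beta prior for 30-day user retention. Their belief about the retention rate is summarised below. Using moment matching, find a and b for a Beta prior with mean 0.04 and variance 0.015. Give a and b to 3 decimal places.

Write ν = a+b; then a = μν and Var = μ(1−μ)/(ν+1).
ν = μ(1−μ)/Var − 1 = 0.0384/0.015 − 1 = 1.5600.
a = 0.04·1.5600 = 0.062, b = 0.96·1.5600 = 1.498.

a = 0.062, b = 1.498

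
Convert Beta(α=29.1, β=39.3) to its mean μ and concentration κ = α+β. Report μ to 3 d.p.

μ = 0.425, κ = 68.4

κ = α+β = 29.1+39.3 = 68.4; μ = α/κ = 29.1/68.4 = 0.425.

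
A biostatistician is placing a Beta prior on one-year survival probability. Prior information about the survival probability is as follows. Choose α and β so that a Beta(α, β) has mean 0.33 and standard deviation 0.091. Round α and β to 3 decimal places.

First σ² = 0.008281. Setting α = μn, β = (1−μ)n with n = α+β,
μ(1−μ)/(n+1) = 0.008281 ⇒ n+1 = 0.2211/0.008281 = 26.6997 ⇒ n = 25.6997.
Hence α = 0.33×25.6997 = 8.481, β = 0.67×25.6997 = 17.219.

α = 8.481, β = 17.219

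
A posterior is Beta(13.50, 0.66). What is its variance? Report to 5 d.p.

α+β = 14.16 and αβ = 8.9100, so Var = αβ/[(α+β)²(α+β+1)] = 8.9100/3039.664896 = 0.00293.

0.00293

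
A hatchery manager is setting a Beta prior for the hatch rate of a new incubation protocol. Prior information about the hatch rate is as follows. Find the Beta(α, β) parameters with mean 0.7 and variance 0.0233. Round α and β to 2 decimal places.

α = 5.61, β = 2.40

By moment matching, α+β = μ(1−μ)/σ² − 1 = (0.7·0.3)/0.0233 − 1 = 9.0129 − 1 = 8.0129.
Since α/(α+β) = μ, α = 0.7·8.0129 = 5.61 and β = 0.3·8.0129 = 2.40.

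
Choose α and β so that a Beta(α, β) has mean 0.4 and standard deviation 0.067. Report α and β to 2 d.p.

First σ² = 0.004489. Setting α = μn, β = (1−μ)n with n = α+β,
μ(1−μ)/(n+1) = 0.004489 ⇒ n+1 = 0.24/0.004489 = 53.4640 ⇒ n = 52.4640.
Hence α = 0.4×52.4640 = 20.99, β = 0.6×52.4640 = 31.48.

α = 20.99, β = 31.48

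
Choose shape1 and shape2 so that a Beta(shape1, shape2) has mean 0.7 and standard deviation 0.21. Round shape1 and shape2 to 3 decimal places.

First σ² = 0.0441. Setting shape1 = μn, shape2 = (1−μ)n with n = shape1+shape2,
μ(1−μ)/(n+1) = 0.0441 ⇒ n+1 = 0.21/0.0441 = 4.7619 ⇒ n = 3.7619.
Hence shape1 = 0.7×3.7619 = 2.633, shape2 = 0.3×3.7619 = 1.129.

shape1 = 2.633, shape2 = 1.129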